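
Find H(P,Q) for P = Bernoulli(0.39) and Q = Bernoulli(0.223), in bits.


H(P,Q) = -p*log2(q) - (1-p)*log2(1-q). -0.39*log2(0.223) = 0.844305; -0.61*log2(0.777) = 0.222048. H(P,Q) = 0.844305 + 0.222048 = 1.0664

1.0664 bits


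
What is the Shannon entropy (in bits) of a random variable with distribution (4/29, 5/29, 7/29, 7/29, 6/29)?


H = -sum(p_i * log2(p_i)). Terms: -(4/29)*log2(4/29) = 0.394204; -(5/29)*log2(5/29) = 0.437251; -(7/29)*log2(7/29) = 0.494979; -(7/29)*log2(7/29) = 0.494979; -(6/29)*log2(6/29) = 0.470280. H = 0.394204 + 0.437251 + 0.494979 + 0.494979 + 0.470280 = 2.2917

2.2917 bits


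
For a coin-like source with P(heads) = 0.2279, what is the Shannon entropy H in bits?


H = -p*log2(p) - (1-p)*log2(1-p). -0.2279*log2(0.2279) = 0.486231; -0.7721*log2(0.7721) = 0.288102. H = 0.486231 + 0.288102 = 0.7743

0.7743 bits


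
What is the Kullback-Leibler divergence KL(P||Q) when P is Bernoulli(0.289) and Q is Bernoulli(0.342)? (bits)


KL = p*log2(p/q) + (1-p)*log2((1-p)/(1-q)) = 0.289*log2(0.289/0.342) + 0.711*log2(0.711/0.658) = 0.0093

0.0093 bits


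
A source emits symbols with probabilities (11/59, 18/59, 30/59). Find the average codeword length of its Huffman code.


Huffman construction (repeatedly merge the two least-probable nodes; each merge adds 1 bit to every symbol beneath it): 11/59 + 18/59 = 29/59; 29/59 + 30/59 = 1. Resulting codeword lengths (in the order the probabilities were given): (2, 2, 1). L_avg = sum(p_i * l_i) = 11/59*2 + 18/59*2 + 30/59*1 = 88/59 = 1.4915

1.4915 bits


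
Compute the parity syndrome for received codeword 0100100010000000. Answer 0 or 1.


Syndrome = XOR of all bits = 0 XOR 1 XOR 0 XOR 0 XOR 1 XOR 0 XOR 0 XOR 0 XOR 1 XOR 0 XOR 0 XOR 0 XOR 0 XOR 0 XOR 0 XOR 0 = 1

1


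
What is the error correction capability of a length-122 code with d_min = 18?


Correction capability = floor((d-1)/2) = floor((18-1)/2) = 8

8 errors


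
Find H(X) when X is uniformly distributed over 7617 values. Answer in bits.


H = log2(n) = log2(7617) = 12.895

12.895 bits


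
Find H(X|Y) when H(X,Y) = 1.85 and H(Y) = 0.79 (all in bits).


H(X|Y) = H(X,Y) - H(Y) = 1.85 - 0.79 = 1.06

1.06 bits


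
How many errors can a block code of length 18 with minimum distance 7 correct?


Correction capability = floor((d-1)/2) = floor((7-1)/2) = 3

3 errors


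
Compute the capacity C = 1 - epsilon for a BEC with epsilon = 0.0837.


C = 1 - epsilon = 1 - 0.0837 = 0.9163

0.9163 bits


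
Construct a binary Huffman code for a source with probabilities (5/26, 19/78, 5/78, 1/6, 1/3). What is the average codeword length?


Huffman construction (repeatedly merge the two least-probable nodes; each merge adds 1 bit to every symbol beneath it): 5/78 + 1/6 = 3/13; 5/26 + 3/13 = 11/26; 19/78 + 1/3 = 15/26; 11/26 + 15/26 = 1. Resulting codeword lengths (in the order the probabilities were given): (2, 2, 3, 3, 2). L_avg = sum(p_i * l_i) = 5/26*2 + 19/78*2 + 5/78*3 + 1/6*3 + 1/3*2 = 29/13 = 2.2308

2.2308 bits


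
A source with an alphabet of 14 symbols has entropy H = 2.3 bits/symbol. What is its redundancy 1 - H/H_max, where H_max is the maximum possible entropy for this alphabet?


H_max = log2(K) = log2(14) = 3.8074 bits/symbol. Redundancy = 1 - H/H_max = 1 - 2.3/3.8074 = 1 - 0.6041 = 0.3959

0.3959


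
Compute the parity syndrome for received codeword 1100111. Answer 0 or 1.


Syndrome = XOR of all bits = 1 XOR 1 XOR 0 XOR 0 XOR 1 XOR 1 XOR 1 = 1

1


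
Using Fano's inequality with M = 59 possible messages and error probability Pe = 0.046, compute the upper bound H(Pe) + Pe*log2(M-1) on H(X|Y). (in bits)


H(Pe) = -Pe*log2(Pe) - (1-Pe)*log2(1-Pe) = -0.046*log2(0.046) - 0.954*log2(0.954) = 0.204342 + 0.064814 = 0.2692. Pe*log2(M-1) = 0.046*log2(58) = 0.269467. Bound = H(Pe) + Pe*log2(M-1) = 0.204342 + 0.064814 + 0.269467 = 0.5386

0.5386 bits


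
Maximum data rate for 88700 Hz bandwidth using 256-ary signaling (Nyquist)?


Rate = 2 * B * log2(M) = 2 * 88700 * 8.0 = 1419200.0

1419200.0 bps


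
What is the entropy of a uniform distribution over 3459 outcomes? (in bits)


H = log2(n) = log2(3459) = 11.7561

11.7561 bits


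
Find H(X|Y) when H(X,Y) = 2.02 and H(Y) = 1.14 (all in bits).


H(X|Y) = H(X,Y) - H(Y) = 2.02 - 1.14 = 0.88

0.88 bits


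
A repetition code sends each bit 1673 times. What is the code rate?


Rate = k/n = 1/1673

1/1673


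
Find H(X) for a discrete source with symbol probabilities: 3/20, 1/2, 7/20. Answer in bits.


H = -sum(p_i * log2(p_i)). Terms: -(3/20)*log2(3/20) = 0.410545; -(1/2)*log2(1/2) = 0.500000; -(7/20)*log2(7/20) = 0.530101. H = 0.410545 + 0.500000 + 0.530101 = 1.4406

1.4406 bits


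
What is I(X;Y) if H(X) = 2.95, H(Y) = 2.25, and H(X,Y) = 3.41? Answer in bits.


I(X;Y) = H(X) + H(Y) - H(X,Y) = 2.95 + 2.25 - 3.41 = 1.79

1.79 bits


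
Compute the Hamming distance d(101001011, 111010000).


Count differing positions: . ^ . . ^ ^ . ^ ^ = 5 differences

5


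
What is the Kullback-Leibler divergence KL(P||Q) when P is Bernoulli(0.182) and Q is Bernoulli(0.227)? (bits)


KL = p*log2(p/q) + (1-p)*log2((1-p)/(1-q)) = 0.182*log2(0.182/0.227) + 0.818*log2(0.818/0.773) = 0.0088

0.0088 bits


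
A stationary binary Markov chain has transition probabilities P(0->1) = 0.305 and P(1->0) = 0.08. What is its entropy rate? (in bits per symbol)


Stationary distribution: pi_0 = p10/(p01+p10) = 0.2078, pi_1 = 0.7922. Entropy rate H' = pi_0*H(p01) + pi_1*H(p10) = 0.2078*0.8873 + 0.7922*0.4022 = 0.503

0.503 bits/symbol


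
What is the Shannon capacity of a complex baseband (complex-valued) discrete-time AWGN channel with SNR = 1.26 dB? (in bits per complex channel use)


SNR_linear = 10^(1.26/10) = 1.3366; C = log2(1 + SNR_linear) = log2(1 + 1.3366) = 1.2244

1.2244 bits/channel use


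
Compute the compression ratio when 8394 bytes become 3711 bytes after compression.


Ratio = original / compressed = 8394 / 3711 = 2.2619

2.2619


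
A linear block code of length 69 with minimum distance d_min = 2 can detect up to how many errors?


Detection capability = d_min - 1 = 2 - 1 = 1

1 errors


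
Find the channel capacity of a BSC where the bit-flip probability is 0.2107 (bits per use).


H(p) = -p*log2(p) - (1-p)*log2(1-p) = -0.2107*log2(0.2107) - 0.7893*log2(0.7893) = 0.473388 + 0.269431 = 0.7428. C = 1 - H(p) = 1 - 0.7428 = 0.2572

0.2572 bits


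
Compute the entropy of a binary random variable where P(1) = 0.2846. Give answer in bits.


H = -p*log2(p) - (1-p)*log2(1-p). -0.2846*log2(0.2846) = 0.515978; -0.7154*log2(0.7154) = 0.345666. H = 0.515978 + 0.345666 = 0.8616

0.8616 bits


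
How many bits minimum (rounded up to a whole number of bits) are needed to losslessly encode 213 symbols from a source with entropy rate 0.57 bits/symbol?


Minimum bits >= n * H = 213 * 0.57 = 121.41, rounded up to a whole number of bits = 122

122 bits


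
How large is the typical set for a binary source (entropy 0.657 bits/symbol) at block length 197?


log2|A_typical| = nH = 197 * 0.657 = 129.429, so |A_typical| ~ 2^129.429 = 9.162e+38

9.162e+38


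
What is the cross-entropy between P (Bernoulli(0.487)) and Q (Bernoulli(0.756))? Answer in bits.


H(P,Q) = -p*log2(q) - (1-p)*log2(1-q). -0.487*log2(0.756) = 0.196525; -0.513*log2(0.244) = 1.043979. H(P,Q) = 0.196525 + 1.043979 = 1.2405

1.2405 bits


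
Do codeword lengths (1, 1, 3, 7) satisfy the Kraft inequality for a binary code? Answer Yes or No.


Kraft sum = sum(2^(-l_i)) = 1.1328, need <= 1. Result: violated (a binary prefix-free code with these lengths cannot exist)

No


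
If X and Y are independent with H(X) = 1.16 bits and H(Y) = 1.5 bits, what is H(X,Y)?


For independent variables, H(X,Y) = H(X) + H(Y) = 1.16 + 1.5 = 2.66

2.66 bits


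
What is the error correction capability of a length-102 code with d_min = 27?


Correction capability = floor((d-1)/2) = floor((27-1)/2) = 13

13 errors


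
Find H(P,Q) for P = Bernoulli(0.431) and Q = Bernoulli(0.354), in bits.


H(P,Q) = -p*log2(q) - (1-p)*log2(1-q). -0.431*log2(0.354) = 0.645715; -0.569*log2(0.646) = 0.358694. H(P,Q) = 0.645715 + 0.358694 = 1.0044

1.0044 bits


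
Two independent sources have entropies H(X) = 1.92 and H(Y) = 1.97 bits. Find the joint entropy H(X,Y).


For independent variables, H(X,Y) = H(X) + H(Y) = 1.92 + 1.97 = 3.89

3.89 bits


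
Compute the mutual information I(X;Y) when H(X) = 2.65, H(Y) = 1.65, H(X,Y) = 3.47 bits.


I(X;Y) = H(X) + H(Y) - H(X,Y) = 2.65 + 1.65 - 3.47 = 0.83

0.83 bits


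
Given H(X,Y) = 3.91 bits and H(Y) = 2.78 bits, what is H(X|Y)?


H(X|Y) = H(X,Y) - H(Y) = 3.91 - 2.78 = 1.13

1.13 bits


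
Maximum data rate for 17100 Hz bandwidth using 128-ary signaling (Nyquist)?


Rate = 2 * B * log2(M) = 2 * 17100 * 7.0 = 239400.0

239400.0 bps


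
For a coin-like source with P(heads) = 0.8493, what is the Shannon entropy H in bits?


H = -p*log2(p) - (1-p)*log2(1-p). -0.8493*log2(0.8493) = 0.200141; -0.1507*log2(0.1507) = 0.411448. H = 0.200141 + 0.411448 = 0.6116

0.6116 bits


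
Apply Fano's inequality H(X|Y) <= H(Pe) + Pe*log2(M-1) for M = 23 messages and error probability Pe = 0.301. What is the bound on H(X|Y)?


H(Pe) = -Pe*log2(Pe) - (1-Pe)*log2(1-Pe) = -0.301*log2(0.301) - 0.699*log2(0.699) = 0.521382 + 0.361128 = 0.8825. Pe*log2(M-1) = 0.301*log2(22) = 1.342289. Bound = H(Pe) + Pe*log2(M-1) = 0.521382 + 0.361128 + 1.342289 = 2.2248

2.2248 bits


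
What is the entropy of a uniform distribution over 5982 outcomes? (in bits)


H = log2(n) = log2(5982) = 12.5464

12.5464 bits


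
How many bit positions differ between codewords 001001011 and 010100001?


Count differing positions: . ^ ^ ^ . ^ . ^ . = 5 differences

5


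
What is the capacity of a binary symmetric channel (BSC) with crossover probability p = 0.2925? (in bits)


H(p) = -p*log2(p) - (1-p)*log2(1-p) = -0.2925*log2(0.2925) - 0.7075*log2(0.7075) = 0.518746 + 0.353183 = 0.8719. C = 1 - H(p) = 1 - 0.8719 = 0.1281

0.1281 bits


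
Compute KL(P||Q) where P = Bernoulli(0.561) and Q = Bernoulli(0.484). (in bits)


KL = p*log2(p/q) + (1-p)*log2((1-p)/(1-q)) = 0.561*log2(0.561/0.484) + 0.439*log2(0.439/0.516) = 0.0171

0.0171 bits


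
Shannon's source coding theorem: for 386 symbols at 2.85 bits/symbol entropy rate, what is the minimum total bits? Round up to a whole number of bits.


Minimum bits >= n * H = 386 * 2.85 = 1100.1, rounded up to a whole number of bits = 1101

1101 bits


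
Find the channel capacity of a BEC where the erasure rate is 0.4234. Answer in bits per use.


C = 1 - epsilon = 1 - 0.4234 = 0.5766

0.5766 bits


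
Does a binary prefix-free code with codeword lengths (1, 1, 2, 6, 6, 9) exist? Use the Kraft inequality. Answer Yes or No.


Kraft sum = sum(2^(-l_i)) = 1.2832, need <= 1. Result: violated (a binary prefix-free code with these lengths cannot exist)

No


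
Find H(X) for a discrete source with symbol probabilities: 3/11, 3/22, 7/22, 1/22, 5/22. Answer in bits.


H = -sum(p_i * log2(p_i)). Terms: -(3/11)*log2(3/11) = 0.511219; -(3/22)*log2(3/22) = 0.391973; -(7/22)*log2(7/22) = 0.525661; -(1/22)*log2(1/22) = 0.202701; -(5/22)*log2(5/22) = 0.485796. H = 0.511219 + 0.391973 + 0.525661 + 0.202701 + 0.485796 = 2.1174

2.1174 bits


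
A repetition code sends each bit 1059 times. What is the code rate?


Rate = k/n = 1/1059

1/1059


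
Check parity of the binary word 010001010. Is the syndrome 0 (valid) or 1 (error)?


Syndrome = XOR of all bits = 0 XOR 1 XOR 0 XOR 0 XOR 0 XOR 1 XOR 0 XOR 1 XOR 0 = 1

1


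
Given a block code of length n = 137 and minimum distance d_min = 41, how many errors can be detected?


Detection capability = d_min - 1 = 41 - 1 = 40

40 errors


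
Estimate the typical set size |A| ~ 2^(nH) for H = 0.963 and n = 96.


log2|A_typical| = nH = 96 * 0.963 = 92.448, so |A_typical| ~ 2^92.448 = 6.755e+27

6.755e+27


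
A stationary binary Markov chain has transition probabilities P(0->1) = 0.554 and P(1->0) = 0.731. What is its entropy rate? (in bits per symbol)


Stationary distribution: pi_0 = p10/(p01+p10) = 0.5689, pi_1 = 0.4311. Entropy rate H' = pi_0*H(p01) + pi_1*H(p10) = 0.5689*0.9916 + 0.4311*0.84 = 0.9262

0.9262 bits/symbol


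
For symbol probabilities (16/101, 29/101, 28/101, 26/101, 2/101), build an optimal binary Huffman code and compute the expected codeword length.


Huffman construction (repeatedly merge the two least-probable nodes; each merge adds 1 bit to every symbol beneath it): 2/101 + 16/101 = 18/101; 18/101 + 26/101 = 44/101; 28/101 + 29/101 = 57/101; 44/101 + 57/101 = 1. Resulting codeword lengths (in the order the probabilities were given): (3, 2, 2, 2, 3). L_avg = sum(p_i * l_i) = 16/101*3 + 29/101*2 + 28/101*2 + 26/101*2 + 2/101*3 = 220/101 = 2.1782

2.1782 bits


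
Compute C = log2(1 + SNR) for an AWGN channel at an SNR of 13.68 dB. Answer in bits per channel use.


SNR_linear = 10^(13.68/10) = 23.3346; C = log2(1 + SNR_linear) = log2(1 + 23.3346) = 4.6049

4.6049 bits/channel use


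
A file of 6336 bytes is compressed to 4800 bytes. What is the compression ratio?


Ratio = original / compressed = 6336 / 4800 = 1.32

1.32


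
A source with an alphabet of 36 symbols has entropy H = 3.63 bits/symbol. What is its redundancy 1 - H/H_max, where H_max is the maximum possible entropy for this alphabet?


H_max = log2(K) = log2(36) = 5.1699 bits/symbol. Redundancy = 1 - H/H_max = 1 - 3.63/5.1699 = 1 - 0.7021 = 0.2979

0.2979


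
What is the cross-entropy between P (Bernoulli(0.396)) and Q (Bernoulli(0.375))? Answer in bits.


H(P,Q) = -p*log2(q) - (1-p)*log2(1-q). -0.396*log2(0.375) = 0.560355; -0.604*log2(0.625) = 0.409555. H(P,Q) = 0.560355 + 0.409555 = 0.9699

0.9699 bits


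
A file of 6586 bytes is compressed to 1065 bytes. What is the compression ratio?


Ratio = original / compressed = 6586 / 1065 = 6.184

6.184


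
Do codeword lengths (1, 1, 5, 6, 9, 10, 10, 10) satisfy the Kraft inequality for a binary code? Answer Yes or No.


Kraft sum = sum(2^(-l_i)) = 1.0518, need <= 1. Result: violated (a binary prefix-free code with these lengths cannot exist)

No


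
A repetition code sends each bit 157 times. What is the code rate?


Rate = k/n = 1/157

1/157


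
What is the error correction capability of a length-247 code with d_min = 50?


Correction capability = floor((d-1)/2) = floor((50-1)/2) = 24

24 errors


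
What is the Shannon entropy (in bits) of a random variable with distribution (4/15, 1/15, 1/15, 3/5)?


H = -sum(p_i * log2(p_i)). Terms: -(4/15)*log2(4/15) = 0.508504; -(1/15)*log2(1/15) = 0.260459; -(1/15)*log2(1/15) = 0.260459; -(3/5)*log2(3/5) = 0.442179. H = 0.508504 + 0.260459 + 0.260459 + 0.442179 = 1.4716

1.4716 bits


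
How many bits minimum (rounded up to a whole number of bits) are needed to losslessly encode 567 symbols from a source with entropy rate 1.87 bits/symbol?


Minimum bits >= n * H = 567 * 1.87 = 1060.29, rounded up to a whole number of bits = 1061

1061 bits


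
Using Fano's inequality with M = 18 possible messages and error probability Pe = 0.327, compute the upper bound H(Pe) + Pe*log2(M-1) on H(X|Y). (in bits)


H(Pe) = -Pe*log2(Pe) - (1-Pe)*log2(1-Pe) = -0.327*log2(0.327) - 0.673*log2(0.673) = 0.527332 + 0.384499 = 0.9118. Pe*log2(M-1) = 0.327*log2(17) = 1.336600. Bound = H(Pe) + Pe*log2(M-1) = 0.527332 + 0.384499 + 1.336600 = 2.2484

2.2484 bits


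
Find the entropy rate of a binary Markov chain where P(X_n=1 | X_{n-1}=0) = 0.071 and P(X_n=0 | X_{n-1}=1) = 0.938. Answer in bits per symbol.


Stationary distribution: pi_0 = p10/(p01+p10) = 0.9296, pi_1 = 0.0704. Entropy rate H' = pi_0*H(p01) + pi_1*H(p10) = 0.9296*0.3696 + 0.0704*0.3353 = 0.3672

0.3672 bits/symbol


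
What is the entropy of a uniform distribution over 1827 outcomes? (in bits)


H = log2(n) = log2(1827) = 10.8353

10.8353 bits


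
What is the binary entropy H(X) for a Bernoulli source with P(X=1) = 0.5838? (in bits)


H = -p*log2(p) - (1-p)*log2(1-p). -0.5838*log2(0.5838) = 0.453294; -0.4162*log2(0.4162) = 0.526348. H = 0.453294 + 0.526348 = 0.9796

0.9796 bits


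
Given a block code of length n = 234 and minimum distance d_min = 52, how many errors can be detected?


Detection capability = d_min - 1 = 52 - 1 = 51

51 errors


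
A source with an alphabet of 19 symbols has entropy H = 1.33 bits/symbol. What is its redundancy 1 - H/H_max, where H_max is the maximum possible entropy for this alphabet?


H_max = log2(K) = log2(19) = 4.2479 bits/symbol. Redundancy = 1 - H/H_max = 1 - 1.33/4.2479 = 1 - 0.3131 = 0.6869

0.6869


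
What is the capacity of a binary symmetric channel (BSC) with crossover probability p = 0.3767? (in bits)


H(p) = -p*log2(p) - (1-p)*log2(1-p) = -0.3767*log2(0.3767) - 0.6233*log2(0.6233) = 0.530586 + 0.425091 = 0.9557. C = 1 - H(p) = 1 - 0.9557 = 0.0443

0.0443 bits


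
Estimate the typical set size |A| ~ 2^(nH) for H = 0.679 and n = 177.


log2|A_typical| = nH = 177 * 0.679 = 120.183, so |A_typical| ~ 2^120.183 = 1.509e+36

1.509e+36


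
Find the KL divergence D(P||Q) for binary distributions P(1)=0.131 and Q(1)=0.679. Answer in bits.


KL = p*log2(p/q) + (1-p)*log2((1-p)/(1-q)) = 0.131*log2(0.131/0.679) + 0.869*log2(0.869/0.321) = 0.9376

0.9376 bits


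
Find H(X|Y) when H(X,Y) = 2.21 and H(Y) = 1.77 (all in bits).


H(X|Y) = H(X,Y) - H(Y) = 2.21 - 1.77 = 0.44

0.44 bits


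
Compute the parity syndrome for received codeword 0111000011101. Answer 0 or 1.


Syndrome = XOR of all bits = 0 XOR 1 XOR 1 XOR 1 XOR 0 XOR 0 XOR 0 XOR 0 XOR 1 XOR 1 XOR 1 XOR 0 XOR 1 = 1

1


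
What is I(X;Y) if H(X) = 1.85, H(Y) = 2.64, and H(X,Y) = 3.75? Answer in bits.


I(X;Y) = H(X) + H(Y) - H(X,Y) = 1.85 + 2.64 - 3.75 = 0.74

0.74 bits


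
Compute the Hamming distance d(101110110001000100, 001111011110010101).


Count differing positions: ^ . . . . ^ ^ . ^ ^ ^ ^ . ^ . . . ^ = 9 differences

9


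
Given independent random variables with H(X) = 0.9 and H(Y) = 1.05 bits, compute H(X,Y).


For independent variables, H(X,Y) = H(X) + H(Y) = 0.9 + 1.05 = 1.95

1.95 bits


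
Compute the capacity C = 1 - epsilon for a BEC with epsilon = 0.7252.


C = 1 - epsilon = 1 - 0.7252 = 0.2748

0.2748 bits


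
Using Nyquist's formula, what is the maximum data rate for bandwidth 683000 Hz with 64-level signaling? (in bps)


Rate = 2 * B * log2(M) = 2 * 683000 * 6.0 = 8196000.0

8196000.0 bps


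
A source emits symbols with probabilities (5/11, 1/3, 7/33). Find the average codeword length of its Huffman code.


Huffman construction (repeatedly merge the two least-probable nodes; each merge adds 1 bit to every symbol beneath it): 7/33 + 1/3 = 6/11; 5/11 + 6/11 = 1. Resulting codeword lengths (in the order the probabilities were given): (1, 2, 2). L_avg = sum(p_i * l_i) = 5/11*1 + 1/3*2 + 7/33*2 = 17/11 = 1.5455

1.5455 bits


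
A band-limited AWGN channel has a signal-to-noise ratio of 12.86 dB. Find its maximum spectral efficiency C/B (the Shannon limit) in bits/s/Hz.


SNR_linear = 10^(12.86/10) = 19.3197; C/B = log2(1 + SNR_linear) = log2(1 + 19.3197) = 4.3448

4.3448 bits/s/Hz


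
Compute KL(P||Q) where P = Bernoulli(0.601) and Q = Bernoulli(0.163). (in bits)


KL = p*log2(p/q) + (1-p)*log2((1-p)/(1-q)) = 0.601*log2(0.601/0.163) + 0.399*log2(0.399/0.837) = 0.7049

0.7049 bits


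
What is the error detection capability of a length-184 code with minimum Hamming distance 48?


Detection capability = d_min - 1 = 48 - 1 = 47

47 errors


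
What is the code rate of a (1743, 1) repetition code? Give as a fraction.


Rate = k/n = 1/1743

1/1743


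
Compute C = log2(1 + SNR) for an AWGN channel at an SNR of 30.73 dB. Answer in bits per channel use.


SNR_linear = 10^(30.73/10) = 1183.0416; C = log2(1 + SNR_linear) = log2(1 + 1183.0416) = 10.2095

10.2095 bits/channel use


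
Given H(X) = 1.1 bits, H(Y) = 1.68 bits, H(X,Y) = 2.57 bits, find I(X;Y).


I(X;Y) = H(X) + H(Y) - H(X,Y) = 1.1 + 1.68 - 2.57 = 0.21

0.21 bits


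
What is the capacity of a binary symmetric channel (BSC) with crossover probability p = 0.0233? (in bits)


H(p) = -p*log2(p) - (1-p)*log2(1-p) = -0.0233*log2(0.0233) - 0.9767*log2(0.9767) = 0.126368 + 0.033220 = 0.1596. C = 1 - H(p) = 1 - 0.1596 = 0.8404

0.8404 bits


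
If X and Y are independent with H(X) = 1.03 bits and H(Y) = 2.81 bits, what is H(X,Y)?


For independent variables, H(X,Y) = H(X) + H(Y) = 1.03 + 2.81 = 3.84

3.84 bits


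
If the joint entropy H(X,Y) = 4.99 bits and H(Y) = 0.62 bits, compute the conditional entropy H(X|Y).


H(X|Y) = H(X,Y) - H(Y) = 4.99 - 0.62 = 4.37

4.37 bits


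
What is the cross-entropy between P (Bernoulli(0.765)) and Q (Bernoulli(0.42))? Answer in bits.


H(P,Q) = -p*log2(q) - (1-p)*log2(1-q). -0.765*log2(0.42) = 0.957427; -0.235*log2(0.58) = 0.184681. H(P,Q) = 0.957427 + 0.184681 = 1.1421

1.1421 bits


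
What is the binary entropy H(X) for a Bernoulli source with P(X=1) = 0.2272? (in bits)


H = -p*log2(p) - (1-p)*log2(1-p). -0.2272*log2(0.2272) = 0.485746; -0.7728*log2(0.7728) = 0.287353. H = 0.485746 + 0.287353 = 0.7731

0.7731 bits


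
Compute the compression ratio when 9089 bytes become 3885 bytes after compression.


Ratio = original / compressed = 9089 / 3885 = 2.3395

2.3395


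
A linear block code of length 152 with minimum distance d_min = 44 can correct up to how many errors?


Correction capability = floor((d-1)/2) = floor((44-1)/2) = 21

21 errors


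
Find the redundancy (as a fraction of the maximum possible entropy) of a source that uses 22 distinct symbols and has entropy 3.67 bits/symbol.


H_max = log2(K) = log2(22) = 4.4594 bits/symbol. Redundancy = 1 - H/H_max = 1 - 3.67/4.4594 = 1 - 0.823 = 0.177

0.177


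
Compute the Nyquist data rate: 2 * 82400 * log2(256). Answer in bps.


Rate = 2 * B * log2(M) = 2 * 82400 * 8.0 = 1318400.0

1318400.0 bps


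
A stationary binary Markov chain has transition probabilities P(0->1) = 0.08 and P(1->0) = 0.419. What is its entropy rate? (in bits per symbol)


Stationary distribution: pi_0 = p10/(p01+p10) = 0.8397, pi_1 = 0.1603. Entropy rate H' = pi_0*H(p01) + pi_1*H(p10) = 0.8397*0.4022 + 0.1603*0.981 = 0.495

0.495 bits/symbol


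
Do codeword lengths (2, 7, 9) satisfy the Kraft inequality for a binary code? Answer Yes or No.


Kraft sum = sum(2^(-l_i)) = 0.2598, need <= 1. Result: satisfied (a binary prefix-free code with these lengths exists)

Yes


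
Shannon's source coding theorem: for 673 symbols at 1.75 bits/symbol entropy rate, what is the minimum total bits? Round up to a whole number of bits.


Minimum bits >= n * H = 673 * 1.75 = 1177.75, rounded up to a whole number of bits = 1178

1178 bits


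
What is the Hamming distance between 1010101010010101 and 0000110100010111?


Count differing positions: ^ . ^ . . ^ ^ ^ ^ . . . . . ^ . = 7 differences

7


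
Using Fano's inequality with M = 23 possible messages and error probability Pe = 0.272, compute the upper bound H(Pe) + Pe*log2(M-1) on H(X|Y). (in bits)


H(Pe) = -Pe*log2(Pe) - (1-Pe)*log2(1-Pe) = -0.272*log2(0.272) - 0.728*log2(0.728) = 0.510903 + 0.333416 = 0.8443. Pe*log2(M-1) = 0.272*log2(22) = 1.212965. Bound = H(Pe) + Pe*log2(M-1) = 0.510903 + 0.333416 + 1.212965 = 2.0573

2.0573 bits


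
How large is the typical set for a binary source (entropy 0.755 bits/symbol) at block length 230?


log2|A_typical| = nH = 230 * 0.755 = 173.65, so |A_typical| ~ 2^173.65 = 1.879e+52

1.879e+52


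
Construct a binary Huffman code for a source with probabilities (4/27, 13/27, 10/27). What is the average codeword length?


Huffman construction (repeatedly merge the two least-probable nodes; each merge adds 1 bit to every symbol beneath it): 4/27 + 10/27 = 14/27; 13/27 + 14/27 = 1. Resulting codeword lengths (in the order the probabilities were given): (2, 1, 2). L_avg = sum(p_i * l_i) = 4/27*2 + 13/27*1 + 10/27*2 = 41/27 = 1.5185

1.5185 bits


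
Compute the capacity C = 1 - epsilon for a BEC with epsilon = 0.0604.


C = 1 - epsilon = 1 - 0.0604 = 0.9396

0.9396 bits


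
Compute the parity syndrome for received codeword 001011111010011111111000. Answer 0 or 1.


Syndrome = XOR of all bits = 0 XOR 0 XOR 1 XOR 0 XOR 1 XOR 1 XOR 1 XOR 1 XOR 1 XOR 0 XOR 1 XOR 0 XOR 0 XOR 1 XOR 1 XOR 1 XOR 1 XOR 1 XOR 1 XOR 1 XOR 1 XOR 0 XOR 0 XOR 0 = 1

1


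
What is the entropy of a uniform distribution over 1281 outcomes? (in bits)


H = log2(n) = log2(1281) = 10.3231

10.3231 bits


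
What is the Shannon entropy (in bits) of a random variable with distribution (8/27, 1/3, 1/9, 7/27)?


H = -sum(p_i * log2(p_i)). Terms: -(8/27)*log2(8/27) = 0.519967; -(1/3)*log2(1/3) = 0.528321; -(1/9)*log2(1/9) = 0.352214; -(7/27)*log2(7/27) = 0.504916. H = 0.519967 + 0.528321 + 0.352214 + 0.504916 = 1.9054

1.9054 bits


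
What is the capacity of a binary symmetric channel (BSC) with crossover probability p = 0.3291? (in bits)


H(p) = -p*log2(p) - (1-p)*log2(1-p) = -0.3291*log2(0.3291) - 0.6709*log2(0.6709) = 0.527680 + 0.386325 = 0.914. C = 1 - H(p) = 1 - 0.914 = 0.086

0.086 bits


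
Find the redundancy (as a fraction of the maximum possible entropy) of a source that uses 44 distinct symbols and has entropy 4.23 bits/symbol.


H_max = log2(K) = log2(44) = 5.4594 bits/symbol. Redundancy = 1 - H/H_max = 1 - 4.23/5.4594 = 1 - 0.7748 = 0.2252

0.2252


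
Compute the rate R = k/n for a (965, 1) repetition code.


Rate = k/n = 1/965

1/965


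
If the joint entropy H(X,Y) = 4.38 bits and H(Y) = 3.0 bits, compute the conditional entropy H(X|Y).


H(X|Y) = H(X,Y) - H(Y) = 4.38 - 3.0 = 1.38

1.38 bits


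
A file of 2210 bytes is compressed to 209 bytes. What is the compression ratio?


Ratio = original / compressed = 2210 / 209 = 10.5742

10.5742


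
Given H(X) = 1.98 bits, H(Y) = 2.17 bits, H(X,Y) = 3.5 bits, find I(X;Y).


I(X;Y) = H(X) + H(Y) - H(X,Y) = 1.98 + 2.17 - 3.5 = 0.65

0.65 bits


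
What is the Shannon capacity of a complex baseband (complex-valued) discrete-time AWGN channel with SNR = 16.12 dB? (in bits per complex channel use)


SNR_linear = 10^(16.12/10) = 40.9261; C = log2(1 + SNR_linear) = log2(1 + 40.9261) = 5.3898

5.3898 bits/channel use


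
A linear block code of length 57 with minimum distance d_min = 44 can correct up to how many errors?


Correction capability = floor((d-1)/2) = floor((44-1)/2) = 21

21 errors


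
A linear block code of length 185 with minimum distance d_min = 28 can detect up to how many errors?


Detection capability = d_min - 1 = 28 - 1 = 27

27 errors


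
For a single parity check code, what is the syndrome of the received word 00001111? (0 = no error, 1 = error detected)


Syndrome = XOR of all bits = 0 XOR 0 XOR 0 XOR 0 XOR 1 XOR 1 XOR 1 XOR 1 = 0

0


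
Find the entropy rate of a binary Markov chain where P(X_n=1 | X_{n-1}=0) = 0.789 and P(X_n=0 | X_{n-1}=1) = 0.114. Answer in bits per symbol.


Stationary distribution: pi_0 = p10/(p01+p10) = 0.1262, pi_1 = 0.8738. Entropy rate H' = pi_0*H(p01) + pi_1*H(p10) = 0.1262*0.7434 + 0.8738*0.5119 = 0.5411

0.5411 bits/symbol


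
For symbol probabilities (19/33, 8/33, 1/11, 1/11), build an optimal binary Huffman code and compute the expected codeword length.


Huffman construction (repeatedly merge the two least-probable nodes; each merge adds 1 bit to every symbol beneath it): 1/11 + 1/11 = 2/11; 2/11 + 8/33 = 14/33; 14/33 + 19/33 = 1. Resulting codeword lengths (in the order the probabilities were given): (1, 2, 3, 3). L_avg = sum(p_i * l_i) = 19/33*1 + 8/33*2 + 1/11*3 + 1/11*3 = 53/33 = 1.6061

1.6061 bits


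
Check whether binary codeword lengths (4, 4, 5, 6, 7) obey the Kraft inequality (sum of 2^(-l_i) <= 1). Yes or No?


Kraft sum = sum(2^(-l_i)) = 0.1797, need <= 1. Result: satisfied (a binary prefix-free code with these lengths exists)

Yes


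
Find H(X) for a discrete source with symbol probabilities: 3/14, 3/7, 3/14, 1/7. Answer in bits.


H = -sum(p_i * log2(p_i)). Terms: -(3/14)*log2(3/14) = 0.476227; -(3/7)*log2(3/7) = 0.523882; -(3/14)*log2(3/14) = 0.476227; -(1/7)*log2(1/7) = 0.401051. H = 0.476227 + 0.523882 + 0.476227 + 0.401051 = 1.8774

1.8774 bits


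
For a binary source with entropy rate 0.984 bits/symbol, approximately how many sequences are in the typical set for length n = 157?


log2|A_typical| = nH = 157 * 0.984 = 154.488, so |A_typical| ~ 2^154.488 = 3.203e+46

3.203e+46


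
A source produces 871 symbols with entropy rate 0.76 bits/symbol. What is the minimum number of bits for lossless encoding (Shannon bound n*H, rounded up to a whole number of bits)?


Minimum bits >= n * H = 871 * 0.76 = 661.96, rounded up to a whole number of bits = 662

662 bits


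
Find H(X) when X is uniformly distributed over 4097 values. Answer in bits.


H = log2(n) = log2(4097) = 12.0004

12.0004 bits


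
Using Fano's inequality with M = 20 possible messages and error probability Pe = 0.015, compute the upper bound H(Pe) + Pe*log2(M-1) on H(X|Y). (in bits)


H(Pe) = -Pe*log2(Pe) - (1-Pe)*log2(1-Pe) = -0.015*log2(0.015) - 0.985*log2(0.985) = 0.090883 + 0.021477 = 0.1124. Pe*log2(M-1) = 0.015*log2(19) = 0.063719. Bound = H(Pe) + Pe*log2(M-1) = 0.090883 + 0.021477 + 0.063719 = 0.1761

0.1761 bits


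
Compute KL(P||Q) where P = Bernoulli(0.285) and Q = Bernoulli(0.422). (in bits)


KL = p*log2(p/q) + (1-p)*log2((1-p)/(1-q)) = 0.285*log2(0.285/0.422) + 0.715*log2(0.715/0.578) = 0.058

0.058 bits


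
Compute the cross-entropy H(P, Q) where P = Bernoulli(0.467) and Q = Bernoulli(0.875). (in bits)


H(P,Q) = -p*log2(q) - (1-p)*log2(1-q). -0.467*log2(0.875) = 0.089965; -0.533*log2(0.125) = 1.599000. H(P,Q) = 0.089965 + 1.599000 = 1.689

1.689 bits


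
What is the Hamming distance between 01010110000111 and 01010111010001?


Count differing positions: . . . . . . . ^ . ^ . ^ ^ . = 4 differences

4


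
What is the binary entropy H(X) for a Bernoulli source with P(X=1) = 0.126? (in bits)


H = -p*log2(p) - (1-p)*log2(1-p). -0.126*log2(0.126) = 0.376552; -0.874*log2(0.874) = 0.169814. H = 0.376552 + 0.169814 = 0.5464

0.5464 bits


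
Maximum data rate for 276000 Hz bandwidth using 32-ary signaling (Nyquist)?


Rate = 2 * B * log2(M) = 2 * 276000 * 5.0 = 2760000.0

2760000.0 bps


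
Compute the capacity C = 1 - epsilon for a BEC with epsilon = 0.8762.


C = 1 - epsilon = 1 - 0.8762 = 0.1238

0.1238 bits


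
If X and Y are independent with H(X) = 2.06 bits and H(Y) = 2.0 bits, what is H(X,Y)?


For independent variables, H(X,Y) = H(X) + H(Y) = 2.06 + 2.0 = 4.06

4.06 bits


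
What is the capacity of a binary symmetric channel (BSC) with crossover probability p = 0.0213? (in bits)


H(p) = -p*log2(p) - (1-p)*log2(1-p) = -0.0213*log2(0.0213) - 0.9787*log2(0.9787) = 0.118279 + 0.030400 = 0.1487. C = 1 - H(p) = 1 - 0.1487 = 0.8513

0.8513 bits


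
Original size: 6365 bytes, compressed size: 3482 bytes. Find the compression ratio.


Ratio = original / compressed = 6365 / 3482 = 1.828

1.828


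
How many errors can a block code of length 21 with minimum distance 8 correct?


Correction capability = floor((d-1)/2) = floor((8-1)/2) = 3

3 errors


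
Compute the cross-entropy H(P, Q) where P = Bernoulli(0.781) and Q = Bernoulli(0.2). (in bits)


H(P,Q) = -p*log2(q) - (1-p)*log2(1-q). -0.781*log2(0.2) = 1.813426; -0.219*log2(0.8) = 0.070502. H(P,Q) = 1.813426 + 0.070502 = 1.8839

1.8839 bits


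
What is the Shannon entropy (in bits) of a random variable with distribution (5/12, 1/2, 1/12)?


H = -sum(p_i * log2(p_i)). Terms: -(5/12)*log2(5/12) = 0.526264; -(1/2)*log2(1/2) = 0.500000; -(1/12)*log2(1/12) = 0.298747. H = 0.526264 + 0.500000 + 0.298747 = 1.325

1.325 bits


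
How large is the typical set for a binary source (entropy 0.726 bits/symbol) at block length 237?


log2|A_typical| = nH = 237 * 0.726 = 172.062, so |A_typical| ~ 2^172.062 = 6.249e+51

6.249e+51


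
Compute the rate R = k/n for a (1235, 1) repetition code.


Rate = k/n = 1/1235

1/1235


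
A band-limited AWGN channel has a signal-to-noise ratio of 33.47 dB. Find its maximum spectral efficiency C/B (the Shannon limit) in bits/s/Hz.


SNR_linear = 10^(33.47/10) = 2223.3099; C/B = log2(1 + SNR_linear) = log2(1 + 2223.3099) = 11.1191

11.1191 bits/s/Hz


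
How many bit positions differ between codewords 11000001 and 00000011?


Count differing positions: ^ ^ . . . . ^ . = 3 differences

3


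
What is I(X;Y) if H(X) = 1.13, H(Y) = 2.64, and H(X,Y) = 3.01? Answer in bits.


I(X;Y) = H(X) + H(Y) - H(X,Y) = 1.13 + 2.64 - 3.01 = 0.76

0.76 bits


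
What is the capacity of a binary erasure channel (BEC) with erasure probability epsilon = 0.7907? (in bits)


C = 1 - epsilon = 1 - 0.7907 = 0.2093

0.2093 bits


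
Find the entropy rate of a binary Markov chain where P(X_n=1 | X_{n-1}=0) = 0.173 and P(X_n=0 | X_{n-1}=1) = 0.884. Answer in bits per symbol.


Stationary distribution: pi_0 = p10/(p01+p10) = 0.8363, pi_1 = 0.1637. Entropy rate H' = pi_0*H(p01) + pi_1*H(p10) = 0.8363*0.6645 + 0.1637*0.5178 = 0.6405

0.6405 bits/symbol


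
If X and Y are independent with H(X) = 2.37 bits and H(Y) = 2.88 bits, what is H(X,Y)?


For independent variables, H(X,Y) = H(X) + H(Y) = 2.37 + 2.88 = 5.25

5.25 bits


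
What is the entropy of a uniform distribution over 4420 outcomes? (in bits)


H = log2(n) = log2(4420) = 12.1098

12.1098 bits


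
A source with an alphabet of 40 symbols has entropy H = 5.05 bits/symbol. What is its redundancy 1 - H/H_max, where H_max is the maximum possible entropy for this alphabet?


H_max = log2(K) = log2(40) = 5.3219 bits/symbol. Redundancy = 1 - H/H_max = 1 - 5.05/5.3219 = 1 - 0.9489 = 0.0511

0.0511


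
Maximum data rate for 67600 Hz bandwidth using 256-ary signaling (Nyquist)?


Rate = 2 * B * log2(M) = 2 * 67600 * 8.0 = 1081600.0

1081600.0 bps


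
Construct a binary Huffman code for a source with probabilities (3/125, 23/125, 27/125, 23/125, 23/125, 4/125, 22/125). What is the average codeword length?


Huffman construction (repeatedly merge the two least-probable nodes; each merge adds 1 bit to every symbol beneath it): 3/125 + 4/125 = 7/125; 7/125 + 22/125 = 29/125; 23/125 + 23/125 = 46/125; 23/125 + 27/125 = 2/5; 29/125 + 46/125 = 3/5; 2/5 + 3/5 = 1. Resulting codeword lengths (in the order the probabilities were given): (4, 3, 2, 3, 2, 4, 3). L_avg = sum(p_i * l_i) = 3/125*4 + 23/125*3 + 27/125*2 + 23/125*3 + 23/125*2 + 4/125*4 + 22/125*3 = 332/125 = 2.656

2.656 bits


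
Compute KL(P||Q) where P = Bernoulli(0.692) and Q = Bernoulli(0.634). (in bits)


KL = p*log2(p/q) + (1-p)*log2((1-p)/(1-q)) = 0.692*log2(0.692/0.634) + 0.308*log2(0.308/0.366) = 0.0107

0.0107 bits


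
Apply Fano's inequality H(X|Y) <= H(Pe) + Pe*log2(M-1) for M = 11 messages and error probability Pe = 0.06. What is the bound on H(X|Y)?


H(Pe) = -Pe*log2(Pe) - (1-Pe)*log2(1-Pe) = -0.06*log2(0.06) - 0.94*log2(0.94) = 0.243534 + 0.083911 = 0.3274. Pe*log2(M-1) = 0.06*log2(10) = 0.199316. Bound = H(Pe) + Pe*log2(M-1) = 0.243534 + 0.083911 + 0.199316 = 0.5268

0.5268 bits


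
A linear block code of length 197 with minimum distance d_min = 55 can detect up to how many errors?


Detection capability = d_min - 1 = 55 - 1 = 54

54 errors


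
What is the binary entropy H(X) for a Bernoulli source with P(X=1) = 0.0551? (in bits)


H = -p*log2(p) - (1-p)*log2(1-p). -0.0551*log2(0.0551) = 0.230417; -0.9449*log2(0.9449) = 0.077261. H = 0.230417 + 0.077261 = 0.3077

0.3077 bits


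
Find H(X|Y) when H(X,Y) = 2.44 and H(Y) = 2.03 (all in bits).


H(X|Y) = H(X,Y) - H(Y) = 2.44 - 2.03 = 0.41

0.41 bits


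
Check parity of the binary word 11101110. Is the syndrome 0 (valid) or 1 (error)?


Syndrome = XOR of all bits = 1 XOR 1 XOR 1 XOR 0 XOR 1 XOR 1 XOR 1 XOR 0 = 0

0


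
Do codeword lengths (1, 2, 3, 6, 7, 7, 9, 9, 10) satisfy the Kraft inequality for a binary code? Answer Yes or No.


Kraft sum = sum(2^(-l_i)) = 0.9111, need <= 1. Result: satisfied (a binary prefix-free code with these lengths exists)

Yes


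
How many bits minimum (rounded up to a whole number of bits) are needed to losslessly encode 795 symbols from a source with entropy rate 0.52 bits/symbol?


Minimum bits >= n * H = 795 * 0.52 = 413.4, rounded up to a whole number of bits = 414

414 bits


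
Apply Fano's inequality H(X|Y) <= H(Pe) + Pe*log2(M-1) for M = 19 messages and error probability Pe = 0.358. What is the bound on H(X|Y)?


H(Pe) = -Pe*log2(Pe) - (1-Pe)*log2(1-Pe) = -0.358*log2(0.358) - 0.642*log2(0.642) = 0.530545 + 0.410466 = 0.941. Pe*log2(M-1) = 0.358*log2(18) = 1.492833. Bound = H(Pe) + Pe*log2(M-1) = 0.530545 + 0.410466 + 1.492833 = 2.4338

2.4338 bits


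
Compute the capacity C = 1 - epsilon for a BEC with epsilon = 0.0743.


C = 1 - epsilon = 1 - 0.0743 = 0.9257

0.9257 bits


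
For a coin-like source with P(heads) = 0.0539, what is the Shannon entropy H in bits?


H = -p*log2(p) - (1-p)*log2(1-p). -0.0539*log2(0.0539) = 0.227111; -0.9461*log2(0.9461) = 0.075627. H = 0.227111 + 0.075627 = 0.3027

0.3027 bits


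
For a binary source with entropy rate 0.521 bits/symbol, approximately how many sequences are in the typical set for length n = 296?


log2|A_typical| = nH = 296 * 0.521 = 154.216, so |A_typical| ~ 2^154.216 = 2.652e+46

2.652e+46


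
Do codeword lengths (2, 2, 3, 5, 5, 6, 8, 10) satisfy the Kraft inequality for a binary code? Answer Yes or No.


Kraft sum = sum(2^(-l_i)) = 0.708, need <= 1. Result: satisfied (a binary prefix-free code with these lengths exists)

Yes


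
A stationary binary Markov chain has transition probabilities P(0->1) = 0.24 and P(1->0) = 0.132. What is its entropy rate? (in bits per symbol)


Stationary distribution: pi_0 = p10/(p01+p10) = 0.3548, pi_1 = 0.6452. Entropy rate H' = pi_0*H(p01) + pi_1*H(p10) = 0.3548*0.795 + 0.6452*0.5629 = 0.6453

0.6453 bits/symbol


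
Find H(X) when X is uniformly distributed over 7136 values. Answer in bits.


H = log2(n) = log2(7136) = 12.8009

12.8009 bits


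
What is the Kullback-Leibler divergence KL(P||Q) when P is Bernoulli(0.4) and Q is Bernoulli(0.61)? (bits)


KL = p*log2(p/q) + (1-p)*log2((1-p)/(1-q)) = 0.4*log2(0.4/0.61) + 0.6*log2(0.6/0.39) = 0.1294

0.1294 bits


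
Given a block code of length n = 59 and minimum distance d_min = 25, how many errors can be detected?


Detection capability = d_min - 1 = 25 - 1 = 24

24 errors


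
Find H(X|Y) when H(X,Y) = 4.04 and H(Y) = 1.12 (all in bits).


H(X|Y) = H(X,Y) - H(Y) = 4.04 - 1.12 = 2.92

2.92 bits


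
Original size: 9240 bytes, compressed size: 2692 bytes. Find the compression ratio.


Ratio = original / compressed = 9240 / 2692 = 3.4324

3.4324


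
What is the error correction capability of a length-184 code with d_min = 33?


Correction capability = floor((d-1)/2) = floor((33-1)/2) = 16

16 errors


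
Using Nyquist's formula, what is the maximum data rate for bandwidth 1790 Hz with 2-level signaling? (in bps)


Rate = 2 * B * log2(M) = 2 * 1790 * 1.0 = 3580.0

3580.0 bps


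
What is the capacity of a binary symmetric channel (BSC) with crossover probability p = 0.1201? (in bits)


H(p) = -p*log2(p) - (1-p)*log2(1-p) = -0.1201*log2(0.1201) - 0.8799*log2(0.8799) = 0.367229 + 0.162419 = 0.5296. C = 1 - H(p) = 1 - 0.5296 = 0.4704

0.4704 bits
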